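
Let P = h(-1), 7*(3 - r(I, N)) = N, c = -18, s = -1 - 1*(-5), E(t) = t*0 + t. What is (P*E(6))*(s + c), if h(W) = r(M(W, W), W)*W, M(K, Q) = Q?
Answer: 264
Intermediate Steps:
E(t) = t (E(t) = 0 + t = t)
s = 4 (s = -1 + 5 = 4)
r(I, N) = 3 - N/7
h(W) = W*(3 - W/7) (h(W) = (3 - W/7)*W = W*(3 - W/7))
P = -22/7 (P = (⅐)*(-1)*(21 - 1*(-1)) = (⅐)*(-1)*(21 + 1) = (⅐)*(-1)*22 = -22/7 ≈ -3.1429)
(P*E(6))*(s + c) = (-22/7*6)*(4 - 18) = -132/7*(-14) = 264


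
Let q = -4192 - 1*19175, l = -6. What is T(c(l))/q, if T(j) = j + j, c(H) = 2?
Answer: -4/23367 ≈ -0.00017118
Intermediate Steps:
q = -23367 (q = -4192 - 19175 = -23367)
T(j) = 2*j
T(c(l))/q = (2*2)/(-23367) = 4*(-1/23367) = -4/23367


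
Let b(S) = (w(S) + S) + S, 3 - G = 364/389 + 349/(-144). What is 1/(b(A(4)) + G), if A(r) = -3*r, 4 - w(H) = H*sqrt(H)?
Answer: -48673814832/6177139149697 - 75307014144*I*sqrt(3)/6177139149697 ≈ -0.0078797 - 0.021116*I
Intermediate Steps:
w(H) = 4 - H**(3/2) (w(H) = 4 - H*sqrt(H) = 4 - H**(3/2))
G = 251393/56016 (G = 3 - (364/389 + 349/(-144)) = 3 - (364*(1/389) + 349*(-1/144)) = 3 - (364/389 - 349/144) = 3 - 1*(-83345/56016) = 3 + 83345/56016 = 251393/56016 ≈ 4.4879)
b(S) = 4 - S**(3/2) + 2*S (b(S) = ((4 - S**(3/2)) + S) + S = (4 + S - S**(3/2)) + S = 4 - S**(3/2) + 2*S)
1/(b(A(4)) + G) = 1/((4 - (-3*4)**(3/2) + 2*(-3*4)) + 251393/56016) = 1/((4 - (-12)**(3/2) + 2*(-12)) + 251393/56016) = 1/((4 - (-24)*I*sqrt(3) - 24) + 251393/56016) = 1/((4 + 24*I*sqrt(3) - 24) + 251393/56016) = 1/((-20 + 24*I*sqrt(3)) + 251393/56016) = 1/(-868927/56016 + 24*I*sqrt(3))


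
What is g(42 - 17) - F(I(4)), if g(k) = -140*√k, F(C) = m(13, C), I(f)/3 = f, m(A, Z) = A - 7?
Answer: -706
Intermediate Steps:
m(A, Z) = -7 + A
I(f) = 3*f
F(C) = 6 (F(C) = -7 + 13 = 6)
g(42 - 17) - F(I(4)) = -140*√(42 - 17) - 1*6 = -140*√25 - 6 = -140*5 - 6 = -700 - 6 = -706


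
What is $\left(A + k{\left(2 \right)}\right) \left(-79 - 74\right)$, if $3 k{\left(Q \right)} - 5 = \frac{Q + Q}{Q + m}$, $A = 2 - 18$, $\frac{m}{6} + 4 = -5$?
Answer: $\frac{28560}{13} \approx 2196.9$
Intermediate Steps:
$m = -54$ ($m = -24 + 6 \left(-5\right) = -24 - 30 = -54$)
$A = -16$ ($A = 2 - 18 = -16$)
$k{\left(Q \right)} = \frac{5}{3} + \frac{2 Q}{3 \left(-54 + Q\right)}$ ($k{\left(Q \right)} = \frac{5}{3} + \frac{\left(Q + Q\right) \frac{1}{Q - 54}}{3} = \frac{5}{3} + \frac{2 Q \frac{1}{-54 + Q}}{3} = \frac{5}{3} + \frac{2 Q}{3 \left(-54 + Q\right)}$)
$\left(A + k{\left(2 \right)}\right) \left(-79 - 74\right) = \left(-16 + \frac{-270 + 7 \cdot 2}{3 \left(-54 + 2\right)}\right) \left(-79 - 74\right) = \left(-16 + \frac{-270 + 14}{3 \left(-52\right)}\right) \left(-79 - 74\right) = \left(-16 + \frac{1}{3} \left(- \frac{1}{52}\right) \left(-256\right)\right) \left(-153\right) = \left(-16 + \frac{64}{39}\right) \left(-153\right) = \left(- \frac{560}{39}\right) \left(-153\right) = \frac{28560}{13}$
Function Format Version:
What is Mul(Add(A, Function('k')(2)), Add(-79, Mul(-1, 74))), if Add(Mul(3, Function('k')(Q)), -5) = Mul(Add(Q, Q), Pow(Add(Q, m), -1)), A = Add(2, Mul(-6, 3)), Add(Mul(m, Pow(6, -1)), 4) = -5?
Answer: Rational(28560, 13) ≈ 2196.9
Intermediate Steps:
m = -54 (m = Add(-24, Mul(6, -5)) = Add(-24, -30) = -54)
A = -16 (A = Add(2, -18) = -16)
Function('k')(Q) = Add(Rational(5, 3), Mul(Rational(2, 3), Q, Pow(Add(-54, Q), -1))) (Function('k')(Q) = Add(Rational(5, 3), Mul(Rational(1, 3), Mul(Add(Q, Q), Pow(Add(Q, -54), -1)))) = Add(Rational(5, 3), Mul(Rational(1, 3), Mul(Mul(2, Q), Pow(Add(-54, Q), -1)))) = Add(Rational(5, 3), Mul(Rational(1, 3), Mul(2, Q, Pow(Add(-54, Q), -1)))) = Add(Rational(5, 3), Mul(Rational(2, 3), Q, Pow(Add(-54, Q), -1))))
Mul(Add(A, Function('k')(2)), Add(-79, Mul(-1, 74))) = Mul(Add(-16, Mul(Rational(1, 3), Pow(Add(-54, 2), -1), Add(-270, Mul(7, 2)))), Add(-79, Mul(-1, 74))) = Mul(Add(-16, Mul(Rational(1, 3), Pow(-52, -1), Add(-270, 14))), Add(-79, -74)) = Mul(Add(-16, Mul(Rational(1, 3), Rational(-1, 52), -256)), -153) = Mul(Add(-16, Rational(64, 39)), -153) = Mul(Rational(-560, 39), -153) = Rational(28560, 13)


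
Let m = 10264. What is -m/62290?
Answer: -5132/31145 ≈ -0.16478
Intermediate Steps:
-m/62290 = -10264/62290 = -1*5132/31145 = -5132/31145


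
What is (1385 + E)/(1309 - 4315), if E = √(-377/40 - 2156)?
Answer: -1385/3006 - I*√866170/60120 ≈ -0.46075 - 0.01548*I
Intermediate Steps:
E = I*√866170/20 (E = √(-377*1/40 - 2156) = √(-377/40 - 2156) = √(-86617/40) = I*√866170/20 ≈ 46.534*I)
(1385 + E)/(1309 - 4315) = (1385 + I*√866170/20)/(1309 - 4315) = (1385 + I*√866170/20)/(-3006) = (1385 + I*√866170/20)*(-1/3006) = -1385/3006 - I*√866170/60120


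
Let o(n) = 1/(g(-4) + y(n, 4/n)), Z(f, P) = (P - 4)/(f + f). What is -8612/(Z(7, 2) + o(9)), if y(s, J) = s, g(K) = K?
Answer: -150710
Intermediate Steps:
Z(f, P) = (-4 + P)/(2*f) (Z(f, P) = (-4 + P)/((2*f)) = (-4 + P)*(1/(2*f)) = (-4 + P)/(2*f))
o(n) = 1/(-4 + n)
-8612/(Z(7, 2) + o(9)) = -8612/((½)*(-4 + 2)/7 + 1/(-4 + 9)) = -8612/((½)*(⅐)*(-2) + 1/5) = -8612/(-⅐ + ⅕) = -8612/2/35 = -8612*35/2 = -150710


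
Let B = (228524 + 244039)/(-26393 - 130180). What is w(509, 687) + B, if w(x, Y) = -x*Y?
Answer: -6083487658/17397 ≈ -3.4969e+5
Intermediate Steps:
w(x, Y) = -Y*x
B = -52507/17397 (B = 472563/(-156573) = 472563*(-1/156573) = -52507/17397 ≈ -3.0182)
w(509, 687) + B = -1*687*509 - 52507/17397 = -349683 - 52507/17397 = -6083487658/17397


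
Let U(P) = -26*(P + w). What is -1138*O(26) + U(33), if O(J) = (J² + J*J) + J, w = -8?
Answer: -1568814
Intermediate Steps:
U(P) = 208 - 26*P (U(P) = -26*(P - 8) = -26*(-8 + P) = 208 - 26*P)
O(J) = J + 2*J² (O(J) = (J² + J²) + J = 2*J² + J = J + 2*J²)
-1138*O(26) + U(33) = -29588*(1 + 2*26) + (208 - 26*33) = -29588*(1 + 52) + (208 - 858) = -29588*53 - 650 = -1138*1378 - 650 = -1568164 - 650 = -1568814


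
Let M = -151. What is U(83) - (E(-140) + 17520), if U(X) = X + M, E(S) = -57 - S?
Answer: -17671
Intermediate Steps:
U(X) = -151 + X (U(X) = X - 151 = -151 + X)
U(83) - (E(-140) + 17520) = (-151 + 83) - ((-57 - 1*(-140)) + 17520) = -68 - ((-57 + 140) + 17520) = -68 - (83 + 17520) = -68 - 1*17603 = -68 - 17603 = -17671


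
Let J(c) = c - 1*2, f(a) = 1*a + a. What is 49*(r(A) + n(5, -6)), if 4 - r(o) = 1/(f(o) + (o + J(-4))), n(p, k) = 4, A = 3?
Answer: 1127/3 ≈ 375.67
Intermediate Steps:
f(a) = 2*a (f(a) = a + a = 2*a)
J(c) = -2 + c (J(c) = c - 2 = -2 + c)
r(o) = 4 - 1/(-6 + 3*o) (r(o) = 4 - 1/(2*o + (o + (-2 - 4))) = 4 - 1/(2*o + (o - 6)) = 4 - 1/(2*o + (-6 + o)) = 4 - 1/(-6 + 3*o))
49*(r(A) + n(5, -6)) = 49*((-25 + 12*3)/(3*(-2 + 3)) + 4) = 49*((1/3)*(-25 + 36)/1 + 4) = 49*((1/3)*1*11 + 4) = 49*(11/3 + 4) = 49*(23/3) = 1127/3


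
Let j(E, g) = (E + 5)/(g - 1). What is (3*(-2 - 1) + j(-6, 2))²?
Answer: 100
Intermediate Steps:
j(E, g) = (5 + E)/(-1 + g)
(3*(-2 - 1) + j(-6, 2))² = (3*(-2 - 1) + (5 - 6)/(-1 + 2))² = (3*(-3) - 1/1)² = (-9 + 1*(-1))² = (-9 - 1)² = (-10)² = 100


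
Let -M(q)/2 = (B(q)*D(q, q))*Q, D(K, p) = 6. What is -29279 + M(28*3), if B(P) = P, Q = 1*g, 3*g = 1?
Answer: -29615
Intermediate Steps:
g = ⅓ (g = (⅓)*1 = ⅓ ≈ 0.33333)
Q = ⅓ (Q = 1*(⅓) = ⅓ ≈ 0.33333)
M(q) = -4*q (M(q) = -2*q*6/3 = -2*6*q/3 = -4*q)
-29279 + M(28*3) = -29279 - 112*3 = -29279 - 4*84 = -29279 - 336 = -29615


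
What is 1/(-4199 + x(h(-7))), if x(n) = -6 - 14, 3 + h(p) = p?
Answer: -1/4219 ≈ -0.00023702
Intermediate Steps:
h(p) = -3 + p
x(n) = -20
1/(-4199 + x(h(-7))) = 1/(-4199 - 20) = 1/(-4219) = -1/4219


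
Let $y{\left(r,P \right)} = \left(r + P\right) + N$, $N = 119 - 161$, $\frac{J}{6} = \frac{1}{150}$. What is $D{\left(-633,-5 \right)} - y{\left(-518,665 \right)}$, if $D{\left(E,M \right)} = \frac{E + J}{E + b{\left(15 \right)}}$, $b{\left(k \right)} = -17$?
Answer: $- \frac{845213}{8125} \approx -104.03$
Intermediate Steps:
$J = \frac{1}{25}$ ($J = \frac{6}{150} = 6 \cdot \frac{1}{150} = \frac{1}{25} \approx 0.04$)
$N = -42$
$y{\left(r,P \right)} = -42 + P + r$ ($y{\left(r,P \right)} = \left(r + P\right) - 42 = \left(P + r\right) - 42 = -42 + P + r$)
$D{\left(E,M \right)} = \frac{\frac{1}{25} + E}{-17 + E}$ ($D{\left(E,M \right)} = \frac{E + \frac{1}{25}}{E - 17} = \frac{\frac{1}{25} + E}{-17 + E}$)
$D{\left(-633,-5 \right)} - y{\left(-518,665 \right)} = \frac{\frac{1}{25} - 633}{-17 - 633} - \left(-42 + 665 - 518\right) = \frac{1}{-650} \left(- \frac{15824}{25}\right) - 105 = \left(- \frac{1}{650}\right) \left(- \frac{15824}{25}\right) - 105 = \frac{7912}{8125} - 105 = - \frac{845213}{8125}$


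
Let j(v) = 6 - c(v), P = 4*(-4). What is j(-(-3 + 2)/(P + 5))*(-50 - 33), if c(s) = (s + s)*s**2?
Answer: -663004/1331 ≈ -498.12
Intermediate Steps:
P = -16
c(s) = 2*s**3 (c(s) = (2*s)*s**2 = 2*s**3)
j(v) = 6 - 2*v**3
j(-(-3 + 2)/(P + 5))*(-50 - 33) = (6 - 2*(-(-3 + 2)**3/(-16 + 5)**3))*(-50 - 33) = (6 - 2*(-(-1)/(-11))**3)*(-83) = (6 - 2*(-(-1)*(-1)/11)**3)*(-83) = (6 - 2*(-1*1/11)**3)*(-83) = (6 - 2*(-1/11)**3)*(-83) = (6 - 2*(-1/1331))*(-83) = (6 + 2/1331)*(-83) = (7988/1331)*(-83) = -663004/1331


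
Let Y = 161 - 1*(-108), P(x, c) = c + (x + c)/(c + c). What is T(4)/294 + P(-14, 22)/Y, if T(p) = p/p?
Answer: 74695/869946 ≈ 0.085862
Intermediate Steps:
T(p) = 1
P(x, c) = c + (c + x)/(2*c) (P(x, c) = c + (c + x)/((2*c)) = c + (c + x)*(1/(2*c)) = c + (c + x)/(2*c))
Y = 269 (Y = 161 + 108 = 269)
T(4)/294 + P(-14, 22)/Y = 1/294 + (½ + 22 + (½)*(-14)/22)/269 = 1*(1/294) + (½ + 22 + (½)*(-14)*(1/22))*(1/269) = 1/294 + (½ + 22 - 7/22)*(1/269) = 1/294 + (244/11)*(1/269) = 1/294 + 244/2959 = 74695/869946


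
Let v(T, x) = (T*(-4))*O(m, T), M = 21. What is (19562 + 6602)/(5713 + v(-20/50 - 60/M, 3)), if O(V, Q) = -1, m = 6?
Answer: 915740/199499 ≈ 4.5902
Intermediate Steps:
v(T, x) = 4*T (v(T, x) = (T*(-4))*(-1) = -4*T*(-1) = 4*T)
(19562 + 6602)/(5713 + v(-20/50 - 60/M, 3)) = (19562 + 6602)/(5713 + 4*(-20/50 - 60/21)) = 26164/(5713 + 4*(-20*1/50 - 60*1/21)) = 26164/(5713 + 4*(-2/5 - 20/7)) = 26164/(5713 + 4*(-114/35)) = 26164/(5713 - 456/35) = 26164/(199499/35) = 26164*(35/199499) = 915740/199499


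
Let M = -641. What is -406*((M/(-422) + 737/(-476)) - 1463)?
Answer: 4261283693/7174 ≈ 5.9399e+5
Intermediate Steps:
-406*((M/(-422) + 737/(-476)) - 1463) = -406*((-641/(-422) + 737/(-476)) - 1463) = -406*((-641*(-1/422) + 737*(-1/476)) - 1463) = -406*((641/422 - 737/476) - 1463) = -406*(-2949/100436 - 1463) = -406*(-146940817/100436) = 4261283693/7174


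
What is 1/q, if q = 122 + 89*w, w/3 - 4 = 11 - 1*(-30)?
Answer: 1/12137 ≈ 8.2393e-5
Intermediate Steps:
w = 135 (w = 12 + 3*(11 - 1*(-30)) = 12 + 3*(11 + 30) = 12 + 3*41 = 12 + 123 = 135)
q = 12137 (q = 122 + 89*135 = 122 + 12015 = 12137)
1/q = 1/12137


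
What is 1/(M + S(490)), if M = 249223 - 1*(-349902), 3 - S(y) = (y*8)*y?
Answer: -1/1321672 ≈ -7.5662e-7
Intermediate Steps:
S(y) = 3 - 8*y² (S(y) = 3 - y*8*y = 3 - 8*y*y = 3 - 8*y²)
M = 599125 (M = 249223 + 349902 = 599125)
1/(M + S(490)) = 1/(599125 + (3 - 8*490²)) = 1/(599125 + (3 - 8*240100)) = 1/(599125 + (3 - 1920800)) = 1/(599125 - 1920797) = 1/(-1321672) = -1/1321672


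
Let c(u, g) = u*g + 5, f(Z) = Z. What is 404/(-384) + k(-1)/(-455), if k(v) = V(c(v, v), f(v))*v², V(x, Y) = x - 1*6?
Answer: -101/96 ≈ -1.0521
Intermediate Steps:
c(u, g) = 5 + g*u (c(u, g) = g*u + 5 = 5 + g*u)
V(x, Y) = -6 + x (V(x, Y) = x - 6 = -6 + x)
k(v) = v²*(-1 + v²) (k(v) = (-6 + (5 + v*v))*v² = (-6 + (5 + v²))*v² = (-1 + v²)*v² = v²*(-1 + v²))
404/(-384) + k(-1)/(-455) = 404/(-384) + ((-1)⁴ - 1*(-1)²)/(-455) = 404*(-1/384) + (1 - 1*1)*(-1/455) = -101/96 + (1 - 1)*(-1/455) = -101/96 + 0*(-1/455) = -101/96 + 0 = -101/96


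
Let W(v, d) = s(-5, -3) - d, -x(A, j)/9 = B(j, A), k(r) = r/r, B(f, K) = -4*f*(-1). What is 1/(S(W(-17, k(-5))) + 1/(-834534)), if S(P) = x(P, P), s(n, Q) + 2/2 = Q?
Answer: 834534/150216119 ≈ 0.0055556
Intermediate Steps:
B(f, K) = 4*f
s(n, Q) = -1 + Q
k(r) = 1
x(A, j) = -36*j
W(v, d) = -4 - d (W(v, d) = (-1 - 3) - d = -4 - d)
S(P) = -36*P
1/(S(W(-17, k(-5))) + 1/(-834534)) = 1/(-36*(-4 - 1*1) + 1/(-834534)) = 1/(-36*(-4 - 1) - 1/834534) = 1/(-36*(-5) - 1/834534) = 1/(180 - 1/834534) = 1/(150216119/834534) = 834534/150216119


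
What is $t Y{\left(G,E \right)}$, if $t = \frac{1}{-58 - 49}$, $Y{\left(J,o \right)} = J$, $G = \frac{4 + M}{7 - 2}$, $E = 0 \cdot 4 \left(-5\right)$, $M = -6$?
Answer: $\frac{2}{535} \approx 0.0037383$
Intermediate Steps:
$E = 0$ ($E = 0 \left(-5\right) = 0$)
$G = - \frac{2}{5}$ ($G = \frac{4 - 6}{7 - 2} = - \frac{2}{5} \approx -0.4$)
$t = - \frac{1}{107}$ ($t = \frac{1}{-107} = - \frac{1}{107} \approx -0.0093458$)
$t Y{\left(G,E \right)} = \left(- \frac{1}{107}\right) \left(- \frac{2}{5}\right) = \frac{2}{535}$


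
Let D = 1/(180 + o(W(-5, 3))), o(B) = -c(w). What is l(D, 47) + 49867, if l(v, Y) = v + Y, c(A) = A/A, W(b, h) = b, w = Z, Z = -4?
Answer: 8934607/179 ≈ 49914.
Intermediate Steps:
w = -4
c(A) = 1
o(B) = -1 (o(B) = -1*1 = -1)
D = 1/179 (D = 1/(180 - 1) = 1/179 ≈ 0.0055866)
l(v, Y) = Y + v
l(D, 47) + 49867 = (47 + 1/179) + 49867 = 8414/179 + 49867 = 8934607/179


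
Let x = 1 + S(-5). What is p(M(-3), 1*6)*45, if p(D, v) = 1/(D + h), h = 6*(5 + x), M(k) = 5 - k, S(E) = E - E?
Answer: 45/44 ≈ 1.0227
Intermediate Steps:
S(E) = 0
x = 1 (x = 1 + 0 = 1)
h = 36 (h = 6*(5 + 1) = 6*6 = 36)
p(D, v) = 1/(36 + D) (p(D, v) = 1/(D + 36) = 1/(36 + D))
p(M(-3), 1*6)*45 = 45/(36 + (5 - 1*(-3))) = 45/(36 + (5 + 3)) = 45/(36 + 8) = 45/44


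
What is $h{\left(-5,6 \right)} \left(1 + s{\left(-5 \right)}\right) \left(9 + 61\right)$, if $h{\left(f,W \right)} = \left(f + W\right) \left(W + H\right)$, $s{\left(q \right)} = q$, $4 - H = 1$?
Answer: $-2520$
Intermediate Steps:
$H = 3$ ($H = 4 - 1 = 3$)
$h{\left(f,W \right)} = \left(3 + W\right) \left(W + f\right)$ ($h{\left(f,W \right)} = \left(f + W\right) \left(W + 3\right) = \left(W + f\right) \left(3 + W\right) = \left(3 + W\right) \left(W + f\right)$)
$h{\left(-5,6 \right)} \left(1 + s{\left(-5 \right)}\right) \left(9 + 61\right) = \left(6^{2} + 3 \cdot 6 + 3 \left(-5\right) + 6 \left(-5\right)\right) \left(1 - 5\right) \left(9 + 61\right) = \left(36 + 18 - 15 - 30\right) \left(-4\right) 70 = 9 \left(-4\right) 70 = \left(-36\right) 70 = -2520$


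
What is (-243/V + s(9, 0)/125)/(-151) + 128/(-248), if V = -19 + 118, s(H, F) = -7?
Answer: -3214988/6436375 ≈ -0.49950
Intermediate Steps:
V = 99
(-243/V + s(9, 0)/125)/(-151) + 128/(-248) = (-243/99 - 7/125)/(-151) + 128/(-248) = (-243*1/99 - 7*1/125)*(-1/151) + 128*(-1/248) = (-27/11 - 7/125)*(-1/151) - 16/31 = -3452/1375*(-1/151) - 16/31 = 3452/207625 - 16/31 = -3214988/6436375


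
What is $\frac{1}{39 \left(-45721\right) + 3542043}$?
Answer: $\frac{1}{1758924} \approx 5.6853 \cdot 10^{-7}$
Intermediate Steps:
$\frac{1}{39 \left(-45721\right) + 3542043} = \frac{1}{-1783119 + 3542043} = \frac{1}{1758924}$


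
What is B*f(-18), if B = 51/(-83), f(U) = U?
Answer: 918/83 ≈ 11.060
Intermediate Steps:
B = -51/83 (B = 51*(-1/83) = -51/83 ≈ -0.61446)
B*f(-18) = -51/83*(-18) = 918/83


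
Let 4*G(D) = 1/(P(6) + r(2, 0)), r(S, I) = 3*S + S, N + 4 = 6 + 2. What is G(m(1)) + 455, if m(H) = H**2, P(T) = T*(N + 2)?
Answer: 80081/176 ≈ 455.01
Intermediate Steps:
N = 4 (N = -4 + (6 + 2) = -4 + 8 = 4)
P(T) = 6*T (P(T) = T*(4 + 2) = T*6 = 6*T)
r(S, I) = 4*S
G(D) = 1/176 (G(D) = 1/(4*(6*6 + 4*2)) = 1/(4*(36 + 8)) = (1/4)/44 = (1/4)*(1/44) = 1/176)
G(m(1)) + 455 = 1/176 + 455 = 80081/176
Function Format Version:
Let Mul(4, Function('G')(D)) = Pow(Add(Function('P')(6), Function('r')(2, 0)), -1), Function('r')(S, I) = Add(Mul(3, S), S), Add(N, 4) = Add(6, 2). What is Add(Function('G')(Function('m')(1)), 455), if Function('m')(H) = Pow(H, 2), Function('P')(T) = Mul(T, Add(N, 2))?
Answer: Rational(80081, 176) ≈ 455.01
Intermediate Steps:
N = 4 (N = Add(-4, Add(6, 2)) = Add(-4, 8) = 4)
Function('P')(T) = Mul(6, T) (Function('P')(T) = Mul(T, Add(4, 2)) = Mul(T, 6) = Mul(6, T))
Function('r')(S, I) = Mul(4, S)
Function('G')(D) = Rational(1, 176) (Function('G')(D) = Mul(Rational(1, 4), Pow(Add(Mul(6, 6), Mul(4, 2)), -1)) = Mul(Rational(1, 4), Pow(Add(36, 8), -1)) = Mul(Rational(1, 4), Pow(44, -1)) = Mul(Rational(1, 4), Rational(1, 44)) = Rational(1, 176))
Add(Function('G')(Function('m')(1)), 455) = Add(Rational(1, 176), 455) = Rational(80081, 176)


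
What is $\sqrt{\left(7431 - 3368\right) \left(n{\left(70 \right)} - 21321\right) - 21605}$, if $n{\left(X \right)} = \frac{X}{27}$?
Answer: $\frac{i \sqrt{7017701838}}{9} \approx 9308.0 i$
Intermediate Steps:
$n{\left(X \right)} = \frac{X}{27}$ ($n{\left(X \right)} = X \frac{1}{27} = \frac{X}{27}$)
$\sqrt{\left(7431 - 3368\right) \left(n{\left(70 \right)} - 21321\right) - 21605} = \sqrt{\left(7431 - 3368\right) \left(\frac{1}{27} \cdot 70 - 21321\right) - 21605} = \sqrt{4063 \left(\frac{70}{27} - 21321\right) - 21605} = \sqrt{4063 \left(- \frac{575597}{27}\right) - 21605} = \sqrt{- \frac{2338650611}{27} - 21605} = \sqrt{- \frac{2339233946}{27}} = \frac{i \sqrt{7017701838}}{9}$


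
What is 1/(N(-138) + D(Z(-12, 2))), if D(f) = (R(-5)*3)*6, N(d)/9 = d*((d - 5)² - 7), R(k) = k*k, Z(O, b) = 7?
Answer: -1/25388514 ≈ -3.9388e-8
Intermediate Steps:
R(k) = k²
N(d) = 9*d*(-7 + (-5 + d)²) (N(d) = 9*(d*((d - 5)² - 7)) = 9*(d*((-5 + d)² - 7)) = 9*(d*(-7 + (-5 + d)²)) = 9*d*(-7 + (-5 + d)²))
D(f) = 450 (D(f) = ((-5)²*3)*6 = (25*3)*6 = 75*6 = 450)
1/(N(-138) + D(Z(-12, 2))) = 1/(9*(-138)*(-7 + (-5 - 138)²) + 450) = 1/(9*(-138)*(-7 + (-143)²) + 450) = 1/(9*(-138)*(-7 + 20449) + 450) = 1/(9*(-138)*20442 + 450) = 1/(-25388964 + 450) = 1/(-25388514) = -1/25388514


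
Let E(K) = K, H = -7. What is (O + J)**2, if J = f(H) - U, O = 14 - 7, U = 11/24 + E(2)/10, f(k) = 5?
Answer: 1852321/14400 ≈ 128.63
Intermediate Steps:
U = 79/120 (U = 11/24 + 2/10 = 11*(1/24) + 2*(1/10) = 11/24 + 1/5 = 79/120 ≈ 0.65833)
O = 7
J = 521/120 (J = 5 - 1*79/120 = 5 - 79/120 = 521/120 ≈ 4.3417)
(O + J)**2 = (7 + 521/120)**2 = (1361/120)**2 = 1852321/14400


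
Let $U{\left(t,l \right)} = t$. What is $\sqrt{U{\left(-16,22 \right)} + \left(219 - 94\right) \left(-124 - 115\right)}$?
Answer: $i \sqrt{29891} \approx 172.89 i$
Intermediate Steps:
$\sqrt{U{\left(-16,22 \right)} + \left(219 - 94\right) \left(-124 - 115\right)} = \sqrt{-16 + \left(219 - 94\right) \left(-124 - 115\right)} = \sqrt{-16 + 125 \left(-124 - 115\right)} = \sqrt{-16 + 125 \left(-239\right)} = \sqrt{-16 - 29875} = \sqrt{-29891} = i \sqrt{29891}$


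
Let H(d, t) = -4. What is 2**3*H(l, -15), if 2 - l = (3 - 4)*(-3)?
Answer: -32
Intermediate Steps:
l = -1 (l = 2 - (3 - 4)*(-3) = 2 - (-1)*(-3) = 2 - 1*3 = 2 - 3 = -1)
2**3*H(l, -15) = 2**3*(-4) = 8*(-4) = -32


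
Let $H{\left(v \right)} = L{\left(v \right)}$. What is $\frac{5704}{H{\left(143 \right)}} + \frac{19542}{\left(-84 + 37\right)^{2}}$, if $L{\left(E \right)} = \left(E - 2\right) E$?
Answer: $\frac{8651606}{947661} \approx 9.1294$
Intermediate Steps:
$L{\left(E \right)} = E \left(-2 + E\right)$ ($L{\left(E \right)} = \left(E - 2\right) E = \left(-2 + E\right) E = E \left(-2 + E\right)$)
$H{\left(v \right)} = v \left(-2 + v\right)$
$\frac{5704}{H{\left(143 \right)}} + \frac{19542}{\left(-84 + 37\right)^{2}} = \frac{5704}{143 \left(-2 + 143\right)} + \frac{19542}{\left(-84 + 37\right)^{2}} = \frac{5704}{143 \cdot 141} + \frac{19542}{\left(-47\right)^{2}} = \frac{5704}{20163} + \frac{19542}{2209} = \frac{8651606}{947661}$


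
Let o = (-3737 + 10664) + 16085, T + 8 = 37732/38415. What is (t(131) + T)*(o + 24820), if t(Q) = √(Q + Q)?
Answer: -4298311072/12805 + 47832*√262 ≈ 4.3855e+5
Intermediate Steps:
T = -269588/38415 (T = -8 + 37732/38415 = -269588/38415 ≈ -7.0178)
o = 23012 (o = 6927 + 16085 = 23012)
t(Q) = √2*√Q (t(Q) = √(2*Q) = √2*√Q)
(t(131) + T)*(o + 24820) = (√2*√131 - 269588/38415)*(23012 + 24820) = (√262 - 269588/38415)*47832 = (-269588/38415 + √262)*47832 = -4298311072/12805 + 47832*√262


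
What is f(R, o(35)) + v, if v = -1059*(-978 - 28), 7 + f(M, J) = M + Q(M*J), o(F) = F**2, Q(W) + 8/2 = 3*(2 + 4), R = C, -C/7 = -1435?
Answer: 1075406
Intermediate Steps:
C = 10045 (C = -7*(-1435) = 10045)
R = 10045
Q(W) = 14 (Q(W) = -4 + 3*(2 + 4) = -4 + 3*6 = -4 + 18 = 14)
f(M, J) = 7 + M (f(M, J) = -7 + (M + 14) = -7 + (14 + M) = 7 + M)
v = 1065354 (v = -1059*(-1006) = 1065354)
f(R, o(35)) + v = (7 + 10045) + 1065354 = 10052 + 1065354 = 1075406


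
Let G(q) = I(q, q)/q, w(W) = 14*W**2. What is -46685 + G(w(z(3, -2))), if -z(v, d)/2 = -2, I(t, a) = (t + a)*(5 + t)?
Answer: -46227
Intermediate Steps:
I(t, a) = (5 + t)*(a + t) (I(t, a) = (a + t)*(5 + t) = (5 + t)*(a + t))
z(v, d) = 4 (z(v, d) = -2*(-2) = 4)
G(q) = (2*q**2 + 10*q)/q (G(q) = (q**2 + 5*q + 5*q + q*q)/q = (q**2 + 5*q + 5*q + q**2)/q = (2*q**2 + 10*q)/q)
-46685 + G(w(z(3, -2))) = -46685 + (10 + 2*(14*4**2)) = -46685 + (10 + 2*(14*16)) = -46685 + (10 + 2*224) = -46685 + (10 + 448) = -46685 + 458 = -46227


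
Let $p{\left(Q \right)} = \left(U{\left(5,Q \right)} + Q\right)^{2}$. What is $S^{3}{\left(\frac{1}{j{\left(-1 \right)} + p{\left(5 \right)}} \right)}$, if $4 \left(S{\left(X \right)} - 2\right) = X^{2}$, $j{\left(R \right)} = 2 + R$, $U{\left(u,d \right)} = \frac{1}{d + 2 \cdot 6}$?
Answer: $\frac{105526974597182645057587161}{13183878894595089409000000} \approx 8.0042$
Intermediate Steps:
$U{\left(u,d \right)} = \frac{1}{12 + d}$ ($U{\left(u,d \right)} = \frac{1}{d + 12} = \frac{1}{12 + d}$)
$p{\left(Q \right)} = \left(Q + \frac{1}{12 + Q}\right)^{2}$ ($p{\left(Q \right)} = \left(\frac{1}{12 + Q} + Q\right)^{2} = \left(Q + \frac{1}{12 + Q}\right)^{2}$)
$S{\left(X \right)} = 2 + \frac{X^{2}}{4}$
$S^{3}{\left(\frac{1}{j{\left(-1 \right)} + p{\left(5 \right)}} \right)} = \left(2 + \frac{\left(\frac{1}{\left(2 - 1\right) + \left(5 + \frac{1}{12 + 5}\right)^{2}}\right)^{2}}{4}\right)^{3} = \left(2 + \frac{\left(\frac{1}{1 + \left(5 + \frac{1}{17}\right)^{2}}\right)^{2}}{4}\right)^{3} = \left(2 + \frac{\left(\frac{1}{1 + \left(\frac{86}{17}\right)^{2}}\right)^{2}}{4}\right)^{3} = \left(2 + \frac{\left(\frac{1}{1 + \frac{7396}{289}}\right)^{2}}{4}\right)^{3} = \left(2 + \frac{\left(\frac{1}{\frac{7685}{289}}\right)^{2}}{4}\right)^{3} = \left(2 + \frac{\left(\frac{289}{7685}\right)^{2}}{4}\right)^{3} = \left(2 + \frac{1}{4} \cdot \frac{83521}{59059225}\right)^{3} = \left(2 + \frac{83521}{236236900}\right)^{3} = \left(\frac{472557321}{236236900}\right)^{3} = \frac{105526974597182645057587161}{13183878894595089409000000}$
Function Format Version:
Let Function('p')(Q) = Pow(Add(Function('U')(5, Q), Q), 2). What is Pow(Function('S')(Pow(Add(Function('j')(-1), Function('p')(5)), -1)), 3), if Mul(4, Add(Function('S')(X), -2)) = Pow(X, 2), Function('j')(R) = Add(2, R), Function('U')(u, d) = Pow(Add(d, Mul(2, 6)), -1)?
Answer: Rational(105526974597182645057587161, 13183878894595089409000000) ≈ 8.0042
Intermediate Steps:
Function('U')(u, d) = Pow(Add(12, d), -1) (Function('U')(u, d) = Pow(Add(d, 12), -1) = Pow(Add(12, d), -1))
Function('p')(Q) = Pow(Add(Q, Pow(Add(12, Q), -1)), 2) (Function('p')(Q) = Pow(Add(Pow(Add(12, Q), -1), Q), 2) = Pow(Add(Q, Pow(Add(12, Q), -1)), 2))
Function('S')(X) = Add(2, Mul(Rational(1, 4), Pow(X, 2)))
Pow(Function('S')(Pow(Add(Function('j')(-1), Function('p')(5)), -1)), 3) = Pow(Add(2, Mul(Rational(1, 4), Pow(Pow(Add(Add(2, -1), Pow(Add(5, Pow(Add(12, 5), -1)), 2)), -1), 2))), 3) = Pow(Add(2, Mul(Rational(1, 4), Pow(Pow(Add(1, Pow(Add(5, Pow(17, -1)), 2)), -1), 2))), 3) = Pow(Add(2, Mul(Rational(1, 4), Pow(Pow(Add(1, Pow(Add(5, Rational(1, 17)), 2)), -1), 2))), 3) = Pow(Add(2, Mul(Rational(1, 4), Pow(Pow(Add(1, Pow(Rational(86, 17), 2)), -1), 2))), 3) = Pow(Add(2, Mul(Rational(1, 4), Pow(Pow(Add(1, Rational(7396, 289)), -1), 2))), 3) = Pow(Add(2, Mul(Rational(1, 4), Pow(Pow(Rational(7685, 289), -1), 2))), 3) = Pow(Add(2, Mul(Rational(1, 4), Pow(Rational(289, 7685), 2))), 3) = Pow(Add(2, Mul(Rational(1, 4), Rational(83521, 59059225))), 3) = Pow(Add(2, Rational(83521, 236236900)), 3) = Pow(Rational(472557321, 236236900), 3) = Rational(105526974597182645057587161, 13183878894595089409000000)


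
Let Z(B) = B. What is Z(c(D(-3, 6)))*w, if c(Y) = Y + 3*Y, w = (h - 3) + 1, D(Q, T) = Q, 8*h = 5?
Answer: 33/2 ≈ 16.500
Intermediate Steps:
h = 5/8 (h = (⅛)*5 = 5/8 ≈ 0.62500)
w = -11/8 (w = (5/8 - 3) + 1 = -19/8 + 1 = -11/8 ≈ -1.3750)
c(Y) = 4*Y
Z(c(D(-3, 6)))*w = (4*(-3))*(-11/8) = -12*(-11/8) = 33/2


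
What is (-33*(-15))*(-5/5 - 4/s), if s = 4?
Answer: -990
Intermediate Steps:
(-33*(-15))*(-5/5 - 4/s) = (-33*(-15))*(-5/5 - 4/4) = 495*(-5*⅕ - 4*¼) = 495*(-1 - 1) = 495*(-2) = -990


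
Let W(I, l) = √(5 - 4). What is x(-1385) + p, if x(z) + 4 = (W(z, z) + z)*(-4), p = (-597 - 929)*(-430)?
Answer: 661712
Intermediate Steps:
p = 656180 (p = -1526*(-430) = 656180)
W(I, l) = 1 (W(I, l) = √1 = 1)
x(z) = -8 - 4*z (x(z) = -4 + (1 + z)*(-4) = -4 + (-4 - 4*z) = -8 - 4*z)
x(-1385) + p = (-8 - 4*(-1385)) + 656180 = (-8 + 5540) + 656180 = 5532 + 656180 = 661712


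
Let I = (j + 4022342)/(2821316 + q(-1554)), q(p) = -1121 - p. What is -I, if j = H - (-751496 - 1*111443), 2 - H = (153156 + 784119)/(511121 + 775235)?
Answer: -6284212161473/3629773756644 ≈ -1.7313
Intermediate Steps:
H = 1635437/1286356 (H = 2 - (153156 + 784119)/(511121 + 775235) = 2 - 937275/1286356 = 1635437/1286356 ≈ 1.2714)
j = 1110048395721/1286356 (j = 1635437/1286356 - (-751496 - 1*111443) = 1635437/1286356 - (-751496 - 111443) = 1635437/1286356 - 1*(-862939) = 1635437/1286356 + 862939 = 1110048395721/1286356 ≈ 8.6294e+5)
I = 6284212161473/3629773756644 (I = (1110048395721/1286356 + 4022342)/(2821316 + (-1121 - 1*(-1554))) = 6284212161473/(1286356*(2821316 + (-1121 + 1554))) = 6284212161473/(1286356*(2821316 + 433)) = (6284212161473/1286356)/2821749 = (6284212161473/1286356)*(1/2821749) = 6284212161473/3629773756644 ≈ 1.7313)
-I = -1*6284212161473/3629773756644 = -6284212161473/3629773756644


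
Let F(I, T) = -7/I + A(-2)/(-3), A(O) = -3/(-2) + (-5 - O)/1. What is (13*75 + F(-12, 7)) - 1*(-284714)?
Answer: 3428281/12 ≈ 2.8569e+5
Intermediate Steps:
A(O) = -7/2 - O (A(O) = -3*(-½) + (-5 - O)*1 = 3/2 + (-5 - O) = -7/2 - O)
F(I, T) = ½ - 7/I (F(I, T) = -7/I + (-7/2 - 1*(-2))/(-3) = -7/I + (-7/2 + 2)*(-⅓) = -7/I - 3/2*(-⅓) = -7/I + ½ = ½ - 7/I)
(13*75 + F(-12, 7)) - 1*(-284714) = (13*75 + (½)*(-14 - 12)/(-12)) - 1*(-284714) = (975 + (½)*(-1/12)*(-26)) + 284714 = (975 + 13/12) + 284714 = 11713/12 + 284714 = 3428281/12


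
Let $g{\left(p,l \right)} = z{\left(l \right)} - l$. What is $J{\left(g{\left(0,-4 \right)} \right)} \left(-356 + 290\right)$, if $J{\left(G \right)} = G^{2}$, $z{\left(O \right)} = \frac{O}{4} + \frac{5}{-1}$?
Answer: $-264$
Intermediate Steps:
$z{\left(O \right)} = -5 + \frac{O}{4}$ ($z{\left(O \right)} = O \frac{1}{4} + 5 \left(-1\right) = \frac{O}{4} - 5 = -5 + \frac{O}{4}$)
$g{\left(p,l \right)} = -5 - \frac{3 l}{4}$ ($g{\left(p,l \right)} = \left(-5 + \frac{l}{4}\right) - l = -5 - \frac{3 l}{4}$)
$J{\left(g{\left(0,-4 \right)} \right)} \left(-356 + 290\right) = \left(-5 - -3\right)^{2} \left(-356 + 290\right) = \left(-5 + 3\right)^{2} \left(-66\right) = \left(-2\right)^{2} \left(-66\right) = 4 \left(-66\right) = -264$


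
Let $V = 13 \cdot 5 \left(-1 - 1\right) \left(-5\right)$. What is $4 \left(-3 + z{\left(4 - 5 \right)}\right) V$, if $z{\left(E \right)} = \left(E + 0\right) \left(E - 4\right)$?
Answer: $5200$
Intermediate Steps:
$z{\left(E \right)} = E \left(-4 + E\right)$
$V = 650$ ($V = 65 \left(\left(-2\right) \left(-5\right)\right) = 65 \cdot 10 = 650$)
$4 \left(-3 + z{\left(4 - 5 \right)}\right) V = 4 \left(-3 + \left(4 - 5\right) \left(-4 + \left(4 - 5\right)\right)\right) 650 = 4 \left(-3 - \left(-4 - 1\right)\right) 650 = 4 \left(-3 - -5\right) 650 = 4 \left(-3 + 5\right) 650 = 4 \cdot 2 \cdot 650 = 8 \cdot 650 = 5200$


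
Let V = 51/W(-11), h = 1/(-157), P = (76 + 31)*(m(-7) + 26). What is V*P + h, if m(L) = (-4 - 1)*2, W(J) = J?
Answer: -13707995/1727 ≈ -7937.5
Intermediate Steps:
m(L) = -10 (m(L) = -5*2 = -10)
P = 1712 (P = (76 + 31)*(-10 + 26) = 107*16 = 1712)
h = -1/157 ≈ -0.0063694
V = -51/11 (V = 51/(-11) = 51*(-1/11) = -51/11 ≈ -4.6364)
V*P + h = -51/11*1712 - 1/157 = -87312/11 - 1/157 = -13707995/1727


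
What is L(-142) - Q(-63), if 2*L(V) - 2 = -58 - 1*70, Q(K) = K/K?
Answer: -64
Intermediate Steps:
Q(K) = 1
L(V) = -63 (L(V) = 1 + (-58 - 1*70)/2 = 1 + (-58 - 70)/2 = 1 + (½)*(-128) = 1 - 64 = -63)
L(-142) - Q(-63) = -63 - 1*1 = -63 - 1 = -64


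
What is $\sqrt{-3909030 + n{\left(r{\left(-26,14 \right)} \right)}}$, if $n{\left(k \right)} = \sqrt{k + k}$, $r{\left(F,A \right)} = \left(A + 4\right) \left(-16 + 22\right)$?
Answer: $\sqrt{-3909030 + 6 \sqrt{6}} \approx 1977.1 i$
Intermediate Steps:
$r{\left(F,A \right)} = 24 + 6 A$ ($r{\left(F,A \right)} = \left(4 + A\right) 6 = 24 + 6 A$)
$n{\left(k \right)} = \sqrt{2} \sqrt{k}$ ($n{\left(k \right)} = \sqrt{2 k} = \sqrt{2} \sqrt{k}$)
$\sqrt{-3909030 + n{\left(r{\left(-26,14 \right)} \right)}} = \sqrt{-3909030 + \sqrt{2} \sqrt{24 + 6 \cdot 14}} = \sqrt{-3909030 + \sqrt{2} \sqrt{24 + 84}} = \sqrt{-3909030 + \sqrt{2} \sqrt{108}} = \sqrt{-3909030 + \sqrt{2} \cdot 6 \sqrt{3}} = \sqrt{-3909030 + 6 \sqrt{6}}$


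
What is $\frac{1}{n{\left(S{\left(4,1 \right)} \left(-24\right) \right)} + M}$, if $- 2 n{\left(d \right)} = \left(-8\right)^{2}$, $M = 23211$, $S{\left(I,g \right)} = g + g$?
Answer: $\frac{1}{23179} \approx 4.3142 \cdot 10^{-5}$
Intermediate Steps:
$S{\left(I,g \right)} = 2 g$
$n{\left(d \right)} = -32$ ($n{\left(d \right)} = - \frac{\left(-8\right)^{2}}{2} = \left(- \frac{1}{2}\right) 64 = -32$)
$\frac{1}{n{\left(S{\left(4,1 \right)} \left(-24\right) \right)} + M} = \frac{1}{-32 + 23211} = \frac{1}{23179}$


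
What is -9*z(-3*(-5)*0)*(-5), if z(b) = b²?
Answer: 0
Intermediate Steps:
-9*z(-3*(-5)*0)*(-5) = -9*(-3*(-5)*0)²*(-5) = -9*(15*0)²*(-5) = -9*0²*(-5) = -9*0*(-5) = 0*(-5) = 0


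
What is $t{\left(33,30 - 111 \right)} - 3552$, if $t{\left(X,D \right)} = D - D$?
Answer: $-3552$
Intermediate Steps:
$t{\left(X,D \right)} = 0$
$t{\left(33,30 - 111 \right)} - 3552 = 0 - 3552 = -3552$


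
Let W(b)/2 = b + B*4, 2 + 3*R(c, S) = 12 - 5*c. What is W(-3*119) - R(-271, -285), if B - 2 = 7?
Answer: -1097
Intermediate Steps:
B = 9 (B = 2 + 7 = 9)
R(c, S) = 10/3 - 5*c/3 (R(c, S) = -2/3 + (12 - 5*c)/3 = -2/3 + (4 - 5*c/3) = 10/3 - 5*c/3)
W(b) = 72 + 2*b (W(b) = 2*(b + 9*4) = 2*(b + 36) = 2*(36 + b) = 72 + 2*b)
W(-3*119) - R(-271, -285) = (72 + 2*(-3*119)) - (10/3 - 5/3*(-271)) = (72 + 2*(-357)) - (10/3 + 1355/3) = (72 - 714) - 1*455 = -642 - 455 = -1097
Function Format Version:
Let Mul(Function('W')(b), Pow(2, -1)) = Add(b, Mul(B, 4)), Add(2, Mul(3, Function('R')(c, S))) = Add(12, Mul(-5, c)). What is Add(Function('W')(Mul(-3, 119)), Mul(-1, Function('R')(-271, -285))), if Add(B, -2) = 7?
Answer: -1097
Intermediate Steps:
B = 9 (B = Add(2, 7) = 9)
Function('R')(c, S) = Add(Rational(10, 3), Mul(Rational(-5, 3), c)) (Function('R')(c, S) = Add(Rational(-2, 3), Mul(Rational(1, 3), Add(12, Mul(-5, c)))) = Add(Rational(-2, 3), Add(4, Mul(Rational(-5, 3), c))) = Add(Rational(10, 3), Mul(Rational(-5, 3), c)))
Function('W')(b) = Add(72, Mul(2, b)) (Function('W')(b) = Mul(2, Add(b, Mul(9, 4))) = Mul(2, Add(b, 36)) = Mul(2, Add(36, b)) = Add(72, Mul(2, b)))
Add(Function('W')(Mul(-3, 119)), Mul(-1, Function('R')(-271, -285))) = Add(Add(72, Mul(2, Mul(-3, 119))), Mul(-1, Add(Rational(10, 3), Mul(Rational(-5, 3), -271)))) = Add(Add(72, Mul(2, -357)), Mul(-1, Add(Rational(10, 3), Rational(1355, 3)))) = Add(Add(72, -714), Mul(-1, 455)) = Add(-642, -455) = -1097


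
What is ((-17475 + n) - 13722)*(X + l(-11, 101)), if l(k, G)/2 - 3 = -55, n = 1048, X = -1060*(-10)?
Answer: -316443904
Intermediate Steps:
X = 10600
l(k, G) = -104 (l(k, G) = 6 + 2*(-55) = 6 - 110 = -104)
((-17475 + n) - 13722)*(X + l(-11, 101)) = ((-17475 + 1048) - 13722)*(10600 - 104) = (-16427 - 13722)*10496 = -30149*10496 = -316443904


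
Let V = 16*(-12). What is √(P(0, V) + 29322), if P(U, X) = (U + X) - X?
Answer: 9*√362 ≈ 171.24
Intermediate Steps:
V = -192
P(U, X) = U
√(P(0, V) + 29322) = √(0 + 29322) = √29322 = 9*√362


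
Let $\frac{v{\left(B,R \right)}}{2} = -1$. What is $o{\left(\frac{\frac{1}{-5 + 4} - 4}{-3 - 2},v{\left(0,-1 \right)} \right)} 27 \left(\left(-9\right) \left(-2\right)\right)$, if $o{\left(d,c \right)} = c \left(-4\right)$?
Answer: $3888$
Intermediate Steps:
$v{\left(B,R \right)} = -2$ ($v{\left(B,R \right)} = 2 \left(-1\right) = -2$)
$o{\left(d,c \right)} = - 4 c$
$o{\left(\frac{\frac{1}{-5 + 4} - 4}{-3 - 2},v{\left(0,-1 \right)} \right)} 27 \left(\left(-9\right) \left(-2\right)\right) = \left(-4\right) \left(-2\right) 27 \left(\left(-9\right) \left(-2\right)\right) = 8 \cdot 27 \cdot 18 = 216 \cdot 18 = 3888$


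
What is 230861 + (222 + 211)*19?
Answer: 239088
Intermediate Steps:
230861 + (222 + 211)*19 = 230861 + 433*19 = 230861 + 8227 = 239088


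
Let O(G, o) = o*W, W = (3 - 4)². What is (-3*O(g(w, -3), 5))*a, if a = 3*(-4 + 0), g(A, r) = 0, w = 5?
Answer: 180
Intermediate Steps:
a = -12 (a = 3*(-4) = -12)
W = 1 (W = (-1)² = 1)
O(G, o) = o (O(G, o) = o*1 = o)
(-3*O(g(w, -3), 5))*a = -3*5*(-12) = -15*(-12) = 180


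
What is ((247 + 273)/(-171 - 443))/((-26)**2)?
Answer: -5/3991 ≈ -0.0012528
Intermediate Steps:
((247 + 273)/(-171 - 443))/((-26)**2) = (520/(-614))/676 = (520*(-1/614))*(1/676) = -260/307*1/676 = -5/3991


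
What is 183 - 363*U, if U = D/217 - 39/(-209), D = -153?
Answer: 1530471/4123 ≈ 371.20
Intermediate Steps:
U = -23514/45353 (U = -153/217 - 39/(-209) = -153*1/217 - 39*(-1/209) = -153/217 + 39/209 = -23514/45353 ≈ -0.51847)
183 - 363*U = 183 - 363*(-23514/45353) = 183 + 775962/4123 = 1530471/4123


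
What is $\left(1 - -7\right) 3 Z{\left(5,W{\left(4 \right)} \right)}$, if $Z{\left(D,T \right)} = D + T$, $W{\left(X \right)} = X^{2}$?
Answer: $504$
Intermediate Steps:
$\left(1 - -7\right) 3 Z{\left(5,W{\left(4 \right)} \right)} = \left(1 - -7\right) 3 \left(5 + 4^{2}\right) = \left(1 + 7\right) 3 \left(5 + 16\right) = 8 \cdot 3 \cdot 21 = 24 \cdot 21 = 504$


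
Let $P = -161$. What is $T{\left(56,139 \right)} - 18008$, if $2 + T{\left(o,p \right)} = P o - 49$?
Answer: $-27075$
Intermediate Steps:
$T{\left(o,p \right)} = -51 - 161 o$ ($T{\left(o,p \right)} = -2 - \left(49 + 161 o\right) = -51 - 161 o$)
$T{\left(56,139 \right)} - 18008 = \left(-51 - 9016\right) - 18008 = -9067 - 18008 = -27075$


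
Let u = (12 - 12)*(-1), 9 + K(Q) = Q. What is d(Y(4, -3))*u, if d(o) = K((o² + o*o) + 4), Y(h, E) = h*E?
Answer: 0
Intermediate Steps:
Y(h, E) = E*h
K(Q) = -9 + Q
u = 0 (u = 0*(-1) = 0)
d(o) = -5 + 2*o² (d(o) = -9 + ((o² + o*o) + 4) = -9 + ((o² + o²) + 4) = -9 + (2*o² + 4) = -9 + (4 + 2*o²) = -5 + 2*o²)
d(Y(4, -3))*u = (-5 + 2*(-3*4)²)*0 = (-5 + 2*(-12)²)*0 = (-5 + 2*144)*0 = (-5 + 288)*0 = 283*0 = 0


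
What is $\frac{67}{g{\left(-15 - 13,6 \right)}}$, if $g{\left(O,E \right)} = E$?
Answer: $\frac{67}{6} \approx 11.167$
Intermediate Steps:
$\frac{67}{g{\left(-15 - 13,6 \right)}} = \frac{67}{6}$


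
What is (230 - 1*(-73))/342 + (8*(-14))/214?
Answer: 4423/12198 ≈ 0.36260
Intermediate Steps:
(230 - 1*(-73))/342 + (8*(-14))/214 = (230 + 73)*(1/342) - 112*1/214 = 303*(1/342) - 56/107 = 101/114 - 56/107 = 4423/12198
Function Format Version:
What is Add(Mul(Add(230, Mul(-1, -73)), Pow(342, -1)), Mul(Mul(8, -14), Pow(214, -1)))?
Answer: Rational(4423, 12198) ≈ 0.36260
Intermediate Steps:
Add(Mul(Add(230, Mul(-1, -73)), Pow(342, -1)), Mul(Mul(8, -14), Pow(214, -1))) = Add(Mul(Add(230, 73), Rational(1, 342)), Mul(-112, Rational(1, 214))) = Add(Mul(303, Rational(1, 342)), Rational(-56, 107)) = Add(Rational(101, 114), Rational(-56, 107)) = Rational(4423, 12198)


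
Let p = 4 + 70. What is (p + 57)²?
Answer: 17161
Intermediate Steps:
p = 74
(p + 57)² = (74 + 57)² = 131² = 17161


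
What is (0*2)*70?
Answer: 0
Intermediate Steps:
(0*2)*70 = 0*70 = 0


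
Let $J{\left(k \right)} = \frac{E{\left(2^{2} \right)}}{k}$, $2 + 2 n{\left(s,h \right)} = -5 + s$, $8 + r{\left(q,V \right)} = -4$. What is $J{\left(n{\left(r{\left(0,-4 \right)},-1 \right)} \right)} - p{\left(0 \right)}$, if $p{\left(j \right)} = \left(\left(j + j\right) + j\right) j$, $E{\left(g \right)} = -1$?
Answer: $\frac{2}{19} \approx 0.10526$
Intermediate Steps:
$r{\left(q,V \right)} = -12$ ($r{\left(q,V \right)} = -8 - 4 = -12$)
$n{\left(s,h \right)} = - \frac{7}{2} + \frac{s}{2}$ ($n{\left(s,h \right)} = -1 + \frac{-5 + s}{2} = -1 + \left(- \frac{5}{2} + \frac{s}{2}\right) = - \frac{7}{2} + \frac{s}{2}$)
$p{\left(j \right)} = 3 j^{2}$ ($p{\left(j \right)} = \left(2 j + j\right) j = 3 j j = 3 j^{2}$)
$J{\left(k \right)} = - \frac{1}{k}$
$J{\left(n{\left(r{\left(0,-4 \right)},-1 \right)} \right)} - p{\left(0 \right)} = - \frac{1}{- \frac{7}{2} + \frac{1}{2} \left(-12\right)} - 3 \cdot 0^{2} = - \frac{1}{- \frac{7}{2} - 6} - 3 \cdot 0 = - \frac{1}{- \frac{19}{2}} - 0 = \left(-1\right) \left(- \frac{2}{19}\right) + 0 = \frac{2}{19} + 0 = \frac{2}{19}$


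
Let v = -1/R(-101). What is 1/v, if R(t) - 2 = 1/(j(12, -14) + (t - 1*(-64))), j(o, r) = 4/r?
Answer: -515/261 ≈ -1.9732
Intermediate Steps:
R(t) = 2 + 1/(446/7 + t) (R(t) = 2 + 1/(4/(-14) + (t - 1*(-64))) = 2 + 1/(4*(-1/14) + (t + 64)) = 2 + 1/(-2/7 + (64 + t)) = 2 + 1/(446/7 + t))
v = -261/515 (v = -1/((899 + 14*(-101))/(446 + 7*(-101))) = -1/((899 - 1414)/(446 - 707)) = -1/(-515/(-261)) = -1/((-1/261*(-515))) = -1/515/261 = -1*261/515 = -261/515 ≈ -0.50680)
1/v = 1/(-261/515) = -515/261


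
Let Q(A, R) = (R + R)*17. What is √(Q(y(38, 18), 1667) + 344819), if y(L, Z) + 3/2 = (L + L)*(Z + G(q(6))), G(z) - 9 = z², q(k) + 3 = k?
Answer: √401497 ≈ 633.64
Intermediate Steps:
q(k) = -3 + k
G(z) = 9 + z²
y(L, Z) = -3/2 + 2*L*(18 + Z) (y(L, Z) = -3/2 + (L + L)*(Z + (9 + (-3 + 6)²)) = -3/2 + (2*L)*(Z + (9 + 3²)) = -3/2 + (2*L)*(Z + (9 + 9)) = -3/2 + (2*L)*(Z + 18) = -3/2 + (2*L)*(18 + Z) = -3/2 + 2*L*(18 + Z))
Q(A, R) = 34*R (Q(A, R) = (2*R)*17 = 34*R)
√(Q(y(38, 18), 1667) + 344819) = √(34*1667 + 344819) = √(56678 + 344819) = √401497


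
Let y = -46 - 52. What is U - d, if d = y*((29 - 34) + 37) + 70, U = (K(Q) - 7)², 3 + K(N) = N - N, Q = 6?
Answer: 3166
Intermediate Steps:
y = -98
K(N) = -3 (K(N) = -3 + (N - N) = -3 + 0 = -3)
U = 100 (U = (-3 - 7)² = (-10)² = 100)
d = -3066 (d = -98*((29 - 34) + 37) + 70 = -98*(-5 + 37) + 70 = -98*32 + 70 = -3136 + 70 = -3066)
U - d = 100 - 1*(-3066) = 100 + 3066 = 3166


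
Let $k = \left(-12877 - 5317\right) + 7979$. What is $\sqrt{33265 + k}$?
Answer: $5 \sqrt{922} \approx 151.82$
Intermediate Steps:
$k = -10215$ ($k = -18194 + 7979 = -10215$)
$\sqrt{33265 + k} = \sqrt{33265 - 10215} = \sqrt{23050} = 5 \sqrt{922}$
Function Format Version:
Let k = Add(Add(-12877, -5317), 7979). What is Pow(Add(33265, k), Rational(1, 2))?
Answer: Mul(5, Pow(922, Rational(1, 2))) ≈ 151.82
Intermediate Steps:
k = -10215 (k = Add(-18194, 7979) = -10215)
Pow(Add(33265, k), Rational(1, 2)) = Pow(Add(33265, -10215), Rational(1, 2)) = Pow(23050, Rational(1, 2)) = Mul(5, Pow(922, Rational(1, 2)))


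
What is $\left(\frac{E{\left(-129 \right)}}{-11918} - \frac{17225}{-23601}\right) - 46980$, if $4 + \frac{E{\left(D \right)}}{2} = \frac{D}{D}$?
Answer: $- \frac{6607087391242}{140638359} \approx -46979.0$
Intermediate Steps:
$E{\left(D \right)} = -6$ ($E{\left(D \right)} = -8 + 2 \frac{D}{D} = -8 + 2 \cdot 1 = -8 + 2 = -6$)
$\left(\frac{E{\left(-129 \right)}}{-11918} - \frac{17225}{-23601}\right) - 46980 = \left(- \frac{6}{-11918} - \frac{17225}{-23601}\right) - 46980 = \left(\left(-6\right) \left(- \frac{1}{11918}\right) - - \frac{17225}{23601}\right) - 46980 = \left(\frac{3}{5959} + \frac{17225}{23601}\right) - 46980 = \frac{102714578}{140638359} - 46980 = - \frac{6607087391242}{140638359}$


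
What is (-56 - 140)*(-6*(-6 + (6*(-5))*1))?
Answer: -42336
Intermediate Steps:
(-56 - 140)*(-6*(-6 + (6*(-5))*1)) = -(-1176)*(-6 - 30*1) = -(-1176)*(-6 - 30) = -(-1176)*(-36) = -196*216 = -42336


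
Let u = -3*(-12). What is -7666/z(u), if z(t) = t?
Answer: -3833/18 ≈ -212.94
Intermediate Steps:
u = 36
-7666/z(u) = -7666/36 = -7666*1/36 = -3833/18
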